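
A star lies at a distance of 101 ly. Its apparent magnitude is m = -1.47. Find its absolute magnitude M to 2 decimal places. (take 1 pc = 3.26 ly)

d = 101 ly / 3.26 = 30.98 pc
5 log₁₀(d/10 pc) = 5 log₁₀(30.98) − 5 = 2.456
M = m − 5 log₁₀(d/10) = -1.47 − 2.456 = -3.926

M ≈ -3.93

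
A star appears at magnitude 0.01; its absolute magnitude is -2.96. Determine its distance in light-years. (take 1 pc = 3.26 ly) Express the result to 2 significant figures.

d ≈ 130 ly

Distance modulus: m − M = 0.01 − (-2.96) = 2.970
m − M = 5 log₁₀ d − 5
log₁₀ d = (m − M)/5 + 1 = 1.5940
d = 10^1.5940 = 39.26 pc
= 128.0 ly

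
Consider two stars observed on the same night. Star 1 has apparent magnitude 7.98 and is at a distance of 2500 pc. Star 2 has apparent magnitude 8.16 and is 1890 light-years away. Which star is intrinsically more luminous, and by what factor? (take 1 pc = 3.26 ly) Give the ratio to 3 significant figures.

Star 1 is more luminous, by a factor of 21.9.

Star 1: M = m − 5 log₁₀ d + 5 = 7.98 − 5·3.3979 + 5 = -4.010
Star 2: d = 1890 ly / 3.26 = 579.8 pc
Star 2: M = m − 5 log₁₀ d + 5 = 8.16 − 5·2.7632 + 5 = -0.656
ΔM = M_1 − M_2 = -4.010 − (-0.656) = -3.353; smaller M is more luminous → Star 1.
L ratio = 10^(0.4 |ΔM|) = 10^1.341 = 21.95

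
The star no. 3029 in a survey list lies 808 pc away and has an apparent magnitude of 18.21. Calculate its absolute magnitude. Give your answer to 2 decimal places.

M ≈ 8.67

5 log₁₀(d/10 pc) = 5 log₁₀(808.0) − 5 = 9.537
M = m − 5 log₁₀(d/10) = 18.21 − 9.537 = 8.673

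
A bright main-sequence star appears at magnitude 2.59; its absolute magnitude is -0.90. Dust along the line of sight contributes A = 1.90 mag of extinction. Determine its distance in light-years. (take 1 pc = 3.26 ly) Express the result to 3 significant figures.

m − M = 5 log₁₀(d/10 pc) + A  ⇒  2.59 − (-0.90) − 1.90 = 5 log₁₀(d/10)
1.590 = 5 log₁₀(d/10)
log₁₀ d = (m − M − A)/5 + 1 = 1.3180
d = 10^1.3180 = 20.80 pc
= 67.80 ly

d ≈ 67.8 ly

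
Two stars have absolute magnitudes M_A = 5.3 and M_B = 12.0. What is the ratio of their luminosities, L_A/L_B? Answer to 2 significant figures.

ΔM = M_A − M_B = -6.7
L_A/L_B = 10^(−0.4 ΔM) = 10^2.680 = 478.6

L_A/L_B ≈ 480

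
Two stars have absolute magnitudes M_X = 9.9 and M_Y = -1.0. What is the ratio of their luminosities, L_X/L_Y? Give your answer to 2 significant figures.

L_X/L_Y ≈ 4.4×10^-5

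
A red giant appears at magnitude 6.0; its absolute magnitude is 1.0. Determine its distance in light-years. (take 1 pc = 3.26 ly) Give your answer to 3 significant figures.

Distance modulus: m − M = 6.0 − (1.0) = 5.000
m − M = 5 log₁₀ d − 5
log₁₀ d = (m − M)/5 + 1 = 2.0000
d = 10^2.0000 = 100.0 pc
= 326.0 ly

d ≈ 326 ly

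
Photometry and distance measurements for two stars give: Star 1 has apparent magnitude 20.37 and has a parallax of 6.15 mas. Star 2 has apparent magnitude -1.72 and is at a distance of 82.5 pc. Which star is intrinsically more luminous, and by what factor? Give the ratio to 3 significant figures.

Star 1: p = 6.15 mas = 6.15×10^-3″ → d = 1/p = 162.6 pc
Star 1: M = m − 5 log₁₀ d + 5 = 20.37 − 5·2.2111 + 5 = 14.314
Star 2: M = m − 5 log₁₀ d + 5 = -1.72 − 5·1.9165 + 5 = -6.302
ΔM = M_1 − M_2 = 14.314 − (-6.302) = 20.617; smaller M is more luminous → Star 2.
L ratio = 10^(0.4 |ΔM|) = 10^8.247 = 1.765×10^8

Star 2 is more luminous, by a factor of 1.76×10^8.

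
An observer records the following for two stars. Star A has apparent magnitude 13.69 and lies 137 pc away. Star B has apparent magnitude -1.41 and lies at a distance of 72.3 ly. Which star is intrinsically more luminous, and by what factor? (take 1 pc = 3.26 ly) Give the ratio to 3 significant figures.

Star B is more luminous, by a factor of 28700.

Star A: M = m − 5 log₁₀ d + 5 = 13.69 − 5·2.1367 + 5 = 8.006
Star B: d = 72.3 ly / 3.26 = 22.18 pc
Star B: M = m − 5 log₁₀ d + 5 = -1.41 − 5·1.3459 + 5 = -3.140
ΔM = M_A − M_B = 8.006 − (-3.140) = 11.146; smaller M is more luminous → Star B.
L ratio = 10^(0.4 |ΔM|) = 10^4.458 = 28730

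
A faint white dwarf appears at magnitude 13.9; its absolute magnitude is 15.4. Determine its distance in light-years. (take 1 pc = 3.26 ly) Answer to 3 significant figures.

d ≈ 16.3 ly

μ = m − M = -1.500
m − M = 5 log₁₀ d − 5
log₁₀ d = (m − M)/5 + 1 = 0.7000
d = 10^0.7000 = 5.012 pc
= 16.34 ly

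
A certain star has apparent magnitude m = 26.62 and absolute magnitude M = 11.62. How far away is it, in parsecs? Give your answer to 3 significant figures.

Distance modulus: m − M = 26.62 − (11.62) = 15.000
m − M = 5 log₁₀ d − 5
log₁₀ d = (m − M)/5 + 1 = 4.0000
d = 10^4.0000 = 10000 pc

d ≈ 10000 pc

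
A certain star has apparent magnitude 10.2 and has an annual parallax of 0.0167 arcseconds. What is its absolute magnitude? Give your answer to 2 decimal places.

d = 1/p = 1/0.0167″ = 59.88 pc
5 log₁₀(d/10 pc) = 5 log₁₀(59.88) − 5 = 3.886
M = m − 5 log₁₀(d/10) = 10.2 − 3.886 = 6.314

M ≈ 6.31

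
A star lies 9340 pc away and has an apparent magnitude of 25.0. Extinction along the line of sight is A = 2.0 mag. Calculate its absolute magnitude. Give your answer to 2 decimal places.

5 log₁₀(d/10 pc) = 5 log₁₀(9340) − 5 = 14.852
M = m − 5 log₁₀(d/10) − A = 25.0 − 14.852 − 2.0 = 8.148

M ≈ 8.15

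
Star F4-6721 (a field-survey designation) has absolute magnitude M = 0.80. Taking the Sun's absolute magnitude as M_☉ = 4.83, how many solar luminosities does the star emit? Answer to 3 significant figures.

L/L_☉ ≈ 40.9

M − M_☉ = 0.80 − 4.83 = -4.030
L/L_☉ = 10^(−0.4 (M − M_☉)) = 10^1.612 = 40.93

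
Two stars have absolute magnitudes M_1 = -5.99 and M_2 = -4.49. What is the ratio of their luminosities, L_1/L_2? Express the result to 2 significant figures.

ΔM = M_1 − M_2 = -1.50
L_1/L_2 = 10^(−0.4 ΔM) = 10^0.600 = 3.981

L_1/L_2 ≈ 4.0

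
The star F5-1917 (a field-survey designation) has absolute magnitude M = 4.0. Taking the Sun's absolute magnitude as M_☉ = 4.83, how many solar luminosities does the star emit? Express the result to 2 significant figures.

M − M_☉ = 4.0 − 4.83 = -0.830
L/L_☉ = 10^(−0.4 (M − M_☉)) = 10^0.332 = 2.148

L/L_☉ ≈ 2.1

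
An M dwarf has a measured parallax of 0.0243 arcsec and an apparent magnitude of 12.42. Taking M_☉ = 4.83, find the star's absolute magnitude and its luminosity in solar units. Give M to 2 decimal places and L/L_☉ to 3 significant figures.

d = 1/p = 1/0.0243″ = 41.15 pc
M = m − 5 log₁₀ d + 5 = 12.42 − 5·1.6144 + 5 = 9.348
M − M_☉ = 9.348 − 4.83 = 4.518
L/L_☉ = 10^(−0.4 × 4.518) = 0.01559

M ≈ 9.35; L/L_☉ ≈ 0.0156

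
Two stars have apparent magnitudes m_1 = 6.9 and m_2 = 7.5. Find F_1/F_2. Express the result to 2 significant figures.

F_1/F_2 ≈ 1.7

Magnitude difference = -0.6
Flux ratio = 10^(−0.4 Δm) = 10^(−0.4 × -0.6) = 10^0.240 = 1.738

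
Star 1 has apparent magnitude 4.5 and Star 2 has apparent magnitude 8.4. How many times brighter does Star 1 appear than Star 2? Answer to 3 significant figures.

Δm = 4.5 − (8.4) = -3.9
Flux ratio = 10^(−0.4 Δm) = 10^(−0.4 × -3.9) = 10^1.560 = 36.31

36.3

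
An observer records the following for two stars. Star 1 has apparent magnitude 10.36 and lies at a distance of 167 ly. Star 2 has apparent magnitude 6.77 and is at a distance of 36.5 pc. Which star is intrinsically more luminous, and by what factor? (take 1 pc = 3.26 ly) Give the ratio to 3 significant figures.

Star 2 is more luminous, by a factor of 13.9.

Star 1: d = 167 ly / 3.26 = 51.23 pc
Star 1: M = m − 5 log₁₀ d + 5 = 10.36 − 5·1.7095 + 5 = 6.813
Star 2: M = m − 5 log₁₀ d + 5 = 6.77 − 5·1.5623 + 5 = 3.959
ΔM = M_1 − M_2 = 6.813 − (3.959) = 2.854; smaller M is more luminous → Star 2.
L ratio = 10^(0.4 |ΔM|) = 10^1.142 = 13.85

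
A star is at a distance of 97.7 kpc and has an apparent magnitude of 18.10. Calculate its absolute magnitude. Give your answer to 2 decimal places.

d = 97.7 kpc = 97700 pc
5 log₁₀(d/10 pc) = 5 log₁₀(97700) − 5 = 19.949
M = m − 5 log₁₀(d/10) = 18.10 − 19.949 = -1.849

M ≈ -1.85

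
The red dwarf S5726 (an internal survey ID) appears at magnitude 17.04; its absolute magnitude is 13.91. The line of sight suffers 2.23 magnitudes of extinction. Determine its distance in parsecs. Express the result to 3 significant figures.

d ≈ 15.1 pc

m − M = 5 log₁₀(d/10 pc) + A  ⇒  17.04 − (13.91) − 2.23 = 5 log₁₀(d/10)
0.900 = 5 log₁₀(d/10)
log₁₀ d = (m − M − A)/5 + 1 = 1.1800
d = 10^1.1800 = 15.14 pc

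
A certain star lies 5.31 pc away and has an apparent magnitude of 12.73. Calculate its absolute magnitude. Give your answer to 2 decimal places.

5 log₁₀(d/10 pc) = 5 log₁₀(5.310) − 5 = -1.375
M = m − 5 log₁₀(d/10) = 12.73 + 1.375 = 14.105

M ≈ 14.10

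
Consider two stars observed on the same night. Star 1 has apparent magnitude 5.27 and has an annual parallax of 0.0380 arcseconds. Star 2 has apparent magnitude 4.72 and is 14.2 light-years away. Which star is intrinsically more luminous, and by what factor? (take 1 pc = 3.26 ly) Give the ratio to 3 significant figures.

Star 1: d = 1/p = 1/0.0380″ = 26.32 pc
Star 1: M = m − 5 log₁₀ d + 5 = 5.27 − 5·1.4202 + 5 = 3.169
Star 2: d = 14.2 ly / 3.26 = 4.356 pc
Star 2: M = m − 5 log₁₀ d + 5 = 4.72 − 5·0.6391 + 5 = 6.525
ΔM = M_1 − M_2 = 3.169 − (6.525) = -3.356; smaller M is more luminous → Star 1.
L ratio = 10^(0.4 |ΔM|) = 10^1.342 = 21.99

Star 1 is more luminous, by a factor of 22.0.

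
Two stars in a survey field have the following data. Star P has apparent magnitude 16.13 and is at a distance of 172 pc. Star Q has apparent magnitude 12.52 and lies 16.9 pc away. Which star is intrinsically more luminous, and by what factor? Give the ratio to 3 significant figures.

Star P is more luminous, by a factor of 3.73.

Star P: M = m − 5 log₁₀ d + 5 = 16.13 − 5·2.2355 + 5 = 9.952
Star Q: M = m − 5 log₁₀ d + 5 = 12.52 − 5·1.2279 + 5 = 11.381
ΔM = M_P − M_Q = 9.952 − (11.381) = -1.428; smaller M is more luminous → Star P.
L ratio = 10^(0.4 |ΔM|) = 10^0.571 = 3.726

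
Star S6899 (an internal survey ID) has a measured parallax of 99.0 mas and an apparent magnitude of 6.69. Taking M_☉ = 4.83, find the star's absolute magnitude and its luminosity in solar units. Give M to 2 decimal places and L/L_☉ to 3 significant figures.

M ≈ 6.67; L/L_☉ ≈ 0.184

d = 1/p = 1000/99.0 mas = 10.10 pc
M = m − 5 log₁₀ d + 5 = 6.69 − 5·1.0044 + 5 = 6.668
M − M_☉ = 6.668 − 4.83 = 1.838
L/L_☉ = 10^(−0.4 × 1.838) = 0.1840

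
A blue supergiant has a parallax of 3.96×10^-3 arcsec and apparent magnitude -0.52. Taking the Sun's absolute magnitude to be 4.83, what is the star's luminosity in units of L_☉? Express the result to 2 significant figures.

L/L_☉ ≈ 88000

d = 1/p = 1/3.96×10^-3″ = 252.5 pc
M = m − 5 log₁₀ d + 5 = -0.52 − 5·2.4023 + 5 = -7.532
M − M_☉ = -7.532 − 4.83 = -12.362
L/L_☉ = 10^(−0.4 × -12.362) = 88030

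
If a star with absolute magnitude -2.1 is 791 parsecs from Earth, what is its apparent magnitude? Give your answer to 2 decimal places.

m = M + 5 log₁₀ d − 5 = -2.1 + 5·2.8982 − 5 = 7.391

m ≈ 7.39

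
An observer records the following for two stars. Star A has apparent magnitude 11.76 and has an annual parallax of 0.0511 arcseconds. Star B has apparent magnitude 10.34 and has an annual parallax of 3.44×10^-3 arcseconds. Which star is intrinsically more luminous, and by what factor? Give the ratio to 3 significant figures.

Star A: d = 1/p = 1/0.0511″ = 19.57 pc
Star A: M = m − 5 log₁₀ d + 5 = 11.76 − 5·1.2916 + 5 = 10.302
Star B: d = 1/p = 1/3.44×10^-3″ = 290.7 pc
Star B: M = m − 5 log₁₀ d + 5 = 10.34 − 5·2.4634 + 5 = 3.023
ΔM = M_A − M_B = 10.302 − (3.023) = 7.279; smaller M is more luminous → Star B.
L ratio = 10^(0.4 |ΔM|) = 10^2.912 = 816.1

Star B is more luminous, by a factor of 816.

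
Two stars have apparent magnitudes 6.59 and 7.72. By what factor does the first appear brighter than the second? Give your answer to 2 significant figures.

2.8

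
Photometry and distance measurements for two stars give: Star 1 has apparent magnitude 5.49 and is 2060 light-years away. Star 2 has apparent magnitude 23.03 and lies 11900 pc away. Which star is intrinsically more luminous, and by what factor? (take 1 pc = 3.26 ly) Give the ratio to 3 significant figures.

Star 1: d = 2060 ly / 3.26 = 631.9 pc
Star 1: M = m − 5 log₁₀ d + 5 = 5.49 − 5·2.8006 + 5 = -3.513
Star 2: M = m − 5 log₁₀ d + 5 = 23.03 − 5·4.0755 + 5 = 7.652
ΔM = M_1 − M_2 = -3.513 − (7.652) = -11.166; smaller M is more luminous → Star 1.
L ratio = 10^(0.4 |ΔM|) = 10^4.466 = 29260

Star 1 is more luminous, by a factor of 29300.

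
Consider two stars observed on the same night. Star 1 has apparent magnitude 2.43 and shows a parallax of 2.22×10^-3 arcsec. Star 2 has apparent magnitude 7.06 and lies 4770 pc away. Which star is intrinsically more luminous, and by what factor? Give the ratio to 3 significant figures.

Star 2 is more luminous, by a factor of 1.58.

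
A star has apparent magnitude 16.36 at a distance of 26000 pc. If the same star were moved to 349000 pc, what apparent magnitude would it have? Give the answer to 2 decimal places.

m ≈ 22.00

Flux ∝ 1/d², so Δm = 5 log₁₀(d₂/d₁) = 5 log₁₀(349000/26000) = 5.639
m₂ = m₁ + Δm = 16.36 + (5.639) = 21.999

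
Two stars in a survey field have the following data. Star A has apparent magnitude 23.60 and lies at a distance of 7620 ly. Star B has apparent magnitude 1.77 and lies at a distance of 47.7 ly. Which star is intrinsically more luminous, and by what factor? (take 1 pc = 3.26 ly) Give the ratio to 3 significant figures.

Star B is more luminous, by a factor of 21100.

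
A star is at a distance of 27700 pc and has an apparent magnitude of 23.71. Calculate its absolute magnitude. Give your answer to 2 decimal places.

M ≈ 6.50

5 log₁₀(d/10 pc) = 5 log₁₀(27700) − 5 = 17.212
M = m − 5 log₁₀(d/10) = 23.71 − 17.212 = 6.498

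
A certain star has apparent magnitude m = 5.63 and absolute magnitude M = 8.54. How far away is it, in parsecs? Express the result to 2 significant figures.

Distance modulus: m − M = 5.63 − (8.54) = -2.910
m − M = 5 log₁₀ d − 5
log₁₀ d = (m − M)/5 + 1 = 0.4180
d = 10^0.4180 = 2.618 pc

d ≈ 2.6 pc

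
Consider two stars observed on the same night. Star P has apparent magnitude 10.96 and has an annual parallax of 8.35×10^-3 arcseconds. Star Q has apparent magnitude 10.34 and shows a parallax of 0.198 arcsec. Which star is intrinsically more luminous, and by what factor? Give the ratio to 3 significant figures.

Star P is more luminous, by a factor of 318.

Star P: d = 1/p = 1/8.35×10^-3″ = 119.8 pc
Star P: M = m − 5 log₁₀ d + 5 = 10.96 − 5·2.0783 + 5 = 5.568
Star Q: d = 1/p = 1/0.198″ = 5.051 pc
Star Q: M = m − 5 log₁₀ d + 5 = 10.34 − 5·0.7033 + 5 = 11.823
ΔM = M_P − M_Q = 5.568 − (11.823) = -6.255; smaller M is more luminous → Star P.
L ratio = 10^(0.4 |ΔM|) = 10^2.502 = 317.7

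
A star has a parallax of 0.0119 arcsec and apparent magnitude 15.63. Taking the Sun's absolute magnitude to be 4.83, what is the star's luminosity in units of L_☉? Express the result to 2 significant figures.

d = 1/p = 1/0.0119″ = 84.03 pc
M = m − 5 log₁₀ d + 5 = 15.63 − 5·1.9245 + 5 = 11.008
M − M_☉ = 11.008 − 4.83 = 6.178
L/L_☉ = 10^(−0.4 × 6.178) = 3.380×10^-3

L/L_☉ ≈ 3.4×10^-3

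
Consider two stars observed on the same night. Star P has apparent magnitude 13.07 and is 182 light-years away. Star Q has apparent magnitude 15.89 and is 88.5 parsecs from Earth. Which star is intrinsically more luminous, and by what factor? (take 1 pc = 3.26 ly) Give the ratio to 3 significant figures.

Star P is more luminous, by a factor of 5.34.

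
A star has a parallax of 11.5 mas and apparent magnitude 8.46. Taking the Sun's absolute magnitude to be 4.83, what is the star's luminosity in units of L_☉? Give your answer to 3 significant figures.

d = 1/p = 1000/11.5 mas = 86.96 pc
M = m − 5 log₁₀ d + 5 = 8.46 − 5·1.9393 + 5 = 3.763
M − M_☉ = 3.763 − 4.83 = -1.067
L/L_☉ = 10^(−0.4 × -1.067) = 2.671

L/L_☉ ≈ 2.67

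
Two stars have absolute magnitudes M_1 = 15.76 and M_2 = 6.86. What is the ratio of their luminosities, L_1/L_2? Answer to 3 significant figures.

L_1/L_2 ≈ 2.75×10^-4

ΔM = M_1 − M_2 = 8.90
L_1/L_2 = 10^(−0.4 ΔM) = 10^-3.560 = 2.754×10^-4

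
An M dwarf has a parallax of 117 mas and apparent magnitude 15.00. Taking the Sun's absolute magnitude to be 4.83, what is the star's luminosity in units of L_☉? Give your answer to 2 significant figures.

L/L_☉ ≈ 6.2×10^-5

d = 1/p = 1000/117 mas = 8.547 pc
M = m − 5 log₁₀ d + 5 = 15.00 − 5·0.9318 + 5 = 15.341
M − M_☉ = 15.341 − 4.83 = 10.511
L/L_☉ = 10^(−0.4 × 10.511) = 6.246×10^-5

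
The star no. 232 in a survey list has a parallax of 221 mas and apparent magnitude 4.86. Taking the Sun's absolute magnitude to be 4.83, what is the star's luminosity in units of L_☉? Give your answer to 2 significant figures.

d = 1/p = 1000/221 mas = 4.525 pc
M = m − 5 log₁₀ d + 5 = 4.86 − 5·0.6556 + 5 = 6.582
M − M_☉ = 6.582 − 4.83 = 1.752
L/L_☉ = 10^(−0.4 × 1.752) = 0.1992

L/L_☉ ≈ 0.20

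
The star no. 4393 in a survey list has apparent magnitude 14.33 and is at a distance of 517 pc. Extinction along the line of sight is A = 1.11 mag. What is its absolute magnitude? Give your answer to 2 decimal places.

M ≈ 4.65

5 log₁₀(d/10 pc) = 5 log₁₀(517.0) − 5 = 8.567
M = m − 5 log₁₀(d/10) − A = 14.33 − 8.567 − 1.11 = 4.653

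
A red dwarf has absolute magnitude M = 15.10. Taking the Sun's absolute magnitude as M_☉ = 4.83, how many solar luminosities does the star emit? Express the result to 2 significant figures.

M − M_☉ = 15.10 − 4.83 = 10.270
L/L_☉ = 10^(−0.4 (M − M_☉)) = 10^-4.108 = 7.798×10^-5

L/L_☉ ≈ 7.8×10^-5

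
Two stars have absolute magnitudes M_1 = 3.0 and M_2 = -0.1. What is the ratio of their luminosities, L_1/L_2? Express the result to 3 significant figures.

L_1/L_2 ≈ 0.0575

ΔM = M_1 − M_2 = 3.1
L_1/L_2 = 10^(−0.4 ΔM) = 10^-1.240 = 0.05754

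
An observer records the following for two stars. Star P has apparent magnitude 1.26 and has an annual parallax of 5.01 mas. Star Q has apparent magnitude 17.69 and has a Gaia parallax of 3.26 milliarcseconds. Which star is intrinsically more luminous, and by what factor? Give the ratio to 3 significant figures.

Star P is more luminous, by a factor of 1.58×10^6.

Star P: p = 5.01 mas = 5.01×10^-3″ → d = 1/p = 199.6 pc
Star P: M = m − 5 log₁₀ d + 5 = 1.26 − 5·2.3002 + 5 = -5.241
Star Q: p = 3.26 mas = 3.26×10^-3″ → d = 1/p = 306.7 pc
Star Q: M = m − 5 log₁₀ d + 5 = 17.69 − 5·2.4868 + 5 = 10.256
ΔM = M_P − M_Q = -5.241 − (10.256) = -15.497; smaller M is more luminous → Star P.
L ratio = 10^(0.4 |ΔM|) = 10^6.199 = 1.580×10^6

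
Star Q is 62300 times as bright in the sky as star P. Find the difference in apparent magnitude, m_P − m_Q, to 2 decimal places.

m_P − m_Q ≈ 11.99

Pogson: Δm = −2.5 log₁₀(ratio) = −2.5 log₁₀(62300) = −2.5 × 4.7945 = -11.986
Star Q is brighter so has the smaller magnitude: m_P − m_Q is positive.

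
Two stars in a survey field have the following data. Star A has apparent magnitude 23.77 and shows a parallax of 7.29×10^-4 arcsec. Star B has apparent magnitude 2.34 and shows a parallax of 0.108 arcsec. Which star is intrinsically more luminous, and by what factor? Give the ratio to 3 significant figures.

Star A: d = 1/p = 1/7.29×10^-4″ = 1372 pc
Star A: M = m − 5 log₁₀ d + 5 = 23.77 − 5·3.1373 + 5 = 13.084
Star B: d = 1/p = 1/0.108″ = 9.259 pc
Star B: M = m − 5 log₁₀ d + 5 = 2.34 − 5·0.9666 + 5 = 2.507
ΔM = M_A − M_B = 13.084 − (2.507) = 10.577; smaller M is more luminous → Star B.
L ratio = 10^(0.4 |ΔM|) = 10^4.231 = 17010

Star B is more luminous, by a factor of 17000.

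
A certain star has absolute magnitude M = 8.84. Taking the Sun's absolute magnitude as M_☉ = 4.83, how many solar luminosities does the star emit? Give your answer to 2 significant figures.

L/L_☉ ≈ 0.025

M − M_☉ = 8.84 − 4.83 = 4.010
L/L_☉ = 10^(−0.4 (M − M_☉)) = 10^-1.604 = 0.02489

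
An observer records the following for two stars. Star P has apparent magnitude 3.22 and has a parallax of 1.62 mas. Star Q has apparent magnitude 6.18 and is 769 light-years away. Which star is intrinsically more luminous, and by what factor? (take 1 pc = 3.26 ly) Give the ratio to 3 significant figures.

Star P is more luminous, by a factor of 105.

Star P: p = 1.62 mas = 1.62×10^-3″ → d = 1/p = 617.3 pc
Star P: M = m − 5 log₁₀ d + 5 = 3.22 − 5·2.7905 + 5 = -5.732
Star Q: d = 769 ly / 3.26 = 235.9 pc
Star Q: M = m − 5 log₁₀ d + 5 = 6.18 − 5·2.3727 + 5 = -0.684
ΔM = M_P − M_Q = -5.732 − (-0.684) = -5.049; smaller M is more luminous → Star P.
L ratio = 10^(0.4 |ΔM|) = 10^2.020 = 104.6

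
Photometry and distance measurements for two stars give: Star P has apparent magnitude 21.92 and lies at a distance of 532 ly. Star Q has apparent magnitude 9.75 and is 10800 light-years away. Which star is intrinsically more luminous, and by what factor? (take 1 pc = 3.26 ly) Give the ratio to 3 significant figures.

Star P: d = 532 ly / 3.26 = 163.2 pc
Star P: M = m − 5 log₁₀ d + 5 = 21.92 − 5·2.2127 + 5 = 15.857
Star Q: d = 10800 ly / 3.26 = 3313 pc
Star Q: M = m − 5 log₁₀ d + 5 = 9.75 − 5·3.5202 + 5 = -2.851
ΔM = M_P − M_Q = 15.857 − (-2.851) = 18.708; smaller M is more luminous → Star Q.
L ratio = 10^(0.4 |ΔM|) = 10^7.483 = 3.041×10^7

Star Q is more luminous, by a factor of 3.04×10^7.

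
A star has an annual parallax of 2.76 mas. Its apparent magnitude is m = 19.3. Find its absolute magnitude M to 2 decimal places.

M ≈ 11.50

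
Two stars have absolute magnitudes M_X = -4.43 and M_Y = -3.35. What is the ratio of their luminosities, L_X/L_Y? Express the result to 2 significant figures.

ΔM = M_X − M_Y = -1.08
L_X/L_Y = 10^(−0.4 ΔM) = 10^0.432 = 2.704

L_X/L_Y ≈ 2.7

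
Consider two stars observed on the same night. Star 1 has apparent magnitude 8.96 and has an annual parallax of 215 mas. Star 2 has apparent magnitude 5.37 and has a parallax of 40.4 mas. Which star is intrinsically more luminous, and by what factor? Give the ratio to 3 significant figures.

Star 2 is more luminous, by a factor of 773.

Star 1: p = 215 mas = 0.215″ → d = 1/p = 4.651 pc
Star 1: M = m − 5 log₁₀ d + 5 = 8.96 − 5·0.6676 + 5 = 10.622
Star 2: p = 40.4 mas = 0.0404″ → d = 1/p = 24.75 pc
Star 2: M = m − 5 log₁₀ d + 5 = 5.37 − 5·1.3936 + 5 = 3.402
ΔM = M_1 − M_2 = 10.622 − (3.402) = 7.220; smaller M is more luminous → Star 2.
L ratio = 10^(0.4 |ΔM|) = 10^2.888 = 772.9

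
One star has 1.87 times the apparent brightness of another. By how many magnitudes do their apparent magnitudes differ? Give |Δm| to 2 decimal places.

|Δm| ≈ 0.68

Pogson: Δm = −2.5 log₁₀(ratio) = −2.5 log₁₀(1.87) = −2.5 × 0.2718 = -0.680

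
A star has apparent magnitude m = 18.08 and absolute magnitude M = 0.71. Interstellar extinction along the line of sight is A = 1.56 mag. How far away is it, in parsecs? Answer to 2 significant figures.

d ≈ 15000 pc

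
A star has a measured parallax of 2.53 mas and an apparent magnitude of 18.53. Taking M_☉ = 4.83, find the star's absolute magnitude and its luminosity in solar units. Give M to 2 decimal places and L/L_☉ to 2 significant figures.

M ≈ 10.55; L/L_☉ ≈ 5.2×10^-3

d = 1/p = 1000/2.53 mas = 395.3 pc
M = m − 5 log₁₀ d + 5 = 18.53 − 5·2.5969 + 5 = 10.546
M − M_☉ = 10.546 − 4.83 = 5.716
L/L_☉ = 10^(−0.4 × 5.716) = 5.173×10^-3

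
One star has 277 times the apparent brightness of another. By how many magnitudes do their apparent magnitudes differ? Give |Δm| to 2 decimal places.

Pogson: Δm = −2.5 log₁₀(ratio) = −2.5 log₁₀(277) = −2.5 × 2.4425 = -6.106

|Δm| ≈ 6.11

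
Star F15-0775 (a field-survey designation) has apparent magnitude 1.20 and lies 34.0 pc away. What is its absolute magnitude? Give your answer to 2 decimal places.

M ≈ -1.46

5 log₁₀(d/10 pc) = 5 log₁₀(34.00) − 5 = 2.657
M = m − 5 log₁₀(d/10) = 1.20 − 2.657 = -1.457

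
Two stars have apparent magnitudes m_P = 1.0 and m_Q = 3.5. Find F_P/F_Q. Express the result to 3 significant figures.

Magnitude difference = -2.5
Flux ratio = 10^(−0.4 Δm) = 10^(−0.4 × -2.5) = 10^1.000 = 10.00

F_P/F_Q ≈ 10.0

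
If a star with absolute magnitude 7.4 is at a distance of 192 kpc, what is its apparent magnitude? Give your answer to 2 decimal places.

d = 192 kpc = 192000 pc
m = M + 5 log₁₀ d − 5 = 7.4 + 5·5.2833 − 5 = 28.817

m ≈ 28.82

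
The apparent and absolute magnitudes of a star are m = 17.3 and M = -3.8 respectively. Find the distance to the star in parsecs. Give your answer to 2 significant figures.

Distance modulus: m − M = 17.3 − (-3.8) = 21.100
m − M = 5 log₁₀ d − 5
log₁₀ d = (m − M)/5 + 1 = 5.2200
d = 10^5.2200 = 166000 pc

d ≈ 170000 pc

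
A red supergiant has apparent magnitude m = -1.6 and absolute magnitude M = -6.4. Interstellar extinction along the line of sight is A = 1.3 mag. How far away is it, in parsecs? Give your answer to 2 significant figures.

d ≈ 50 pc

m − M = 5 log₁₀(d/10 pc) + A  ⇒  -1.6 − (-6.4) − 1.3 = 5 log₁₀(d/10)
3.500 = 5 log₁₀(d/10)
log₁₀ d = (m − M − A)/5 + 1 = 1.7000
d = 10^1.7000 = 50.12 pc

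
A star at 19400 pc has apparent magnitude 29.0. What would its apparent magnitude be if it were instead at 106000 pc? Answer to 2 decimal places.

m ≈ 32.69

Flux ∝ 1/d², so Δm = 5 log₁₀(d₂/d₁) = 5 log₁₀(106000/19400) = 3.688
m₂ = m₁ + Δm = 29.0 + (3.688) = 32.688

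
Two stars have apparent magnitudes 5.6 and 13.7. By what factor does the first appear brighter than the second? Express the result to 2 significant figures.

1700

Δm = 5.6 − (13.7) = -8.1
Flux ratio = 10^(−0.4 Δm) = 10^(−0.4 × -8.1) = 10^3.240 = 1738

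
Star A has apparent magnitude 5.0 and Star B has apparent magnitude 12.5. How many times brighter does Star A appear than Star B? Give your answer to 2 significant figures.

Magnitude difference = -7.5
Flux ratio = 10^(−0.4 Δm) = 10^(−0.4 × -7.5) = 10^3.000 = 1000

1000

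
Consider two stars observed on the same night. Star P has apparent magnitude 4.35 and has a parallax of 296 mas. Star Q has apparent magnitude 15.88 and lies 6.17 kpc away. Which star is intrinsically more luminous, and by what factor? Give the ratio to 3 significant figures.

Star Q is more luminous, by a factor of 81.5.

Star P: p = 296 mas = 0.296″ → d = 1/p = 3.378 pc
Star P: M = m − 5 log₁₀ d + 5 = 4.35 − 5·0.5287 + 5 = 6.706
Star Q: d = 6.17 kpc = 6170 pc
Star Q: M = m − 5 log₁₀ d + 5 = 15.88 − 5·3.7903 + 5 = 1.929
ΔM = M_P − M_Q = 6.706 − (1.929) = 4.778; smaller M is more luminous → Star Q.
L ratio = 10^(0.4 |ΔM|) = 10^1.911 = 81.50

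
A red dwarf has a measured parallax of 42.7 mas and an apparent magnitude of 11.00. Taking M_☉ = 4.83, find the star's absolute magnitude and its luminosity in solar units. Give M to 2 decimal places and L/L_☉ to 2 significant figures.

M ≈ 9.15; L/L_☉ ≈ 0.019

d = 1/p = 1000/42.7 mas = 23.42 pc
M = m − 5 log₁₀ d + 5 = 11.00 − 5·1.3696 + 5 = 9.152
M − M_☉ = 9.152 − 4.83 = 4.322
L/L_☉ = 10^(−0.4 × 4.322) = 0.01867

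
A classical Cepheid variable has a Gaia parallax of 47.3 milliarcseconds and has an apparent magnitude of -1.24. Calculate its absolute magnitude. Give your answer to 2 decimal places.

M ≈ -2.87

p = 47.3 mas = 0.0473″ → d = 1/p = 21.14 pc
5 log₁₀(d/10 pc) = 5 log₁₀(21.14) − 5 = 1.626
M = m − 5 log₁₀(d/10) = -1.24 − 1.626 = -2.866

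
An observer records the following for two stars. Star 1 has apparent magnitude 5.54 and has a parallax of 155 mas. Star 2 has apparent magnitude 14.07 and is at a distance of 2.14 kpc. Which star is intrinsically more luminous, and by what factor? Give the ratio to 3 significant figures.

Star 1: p = 155 mas = 0.155″ → d = 1/p = 6.452 pc
Star 1: M = m − 5 log₁₀ d + 5 = 5.54 − 5·0.8097 + 5 = 6.492
Star 2: d = 2.14 kpc = 2140 pc
Star 2: M = m − 5 log₁₀ d + 5 = 14.07 − 5·3.3304 + 5 = 2.418
ΔM = M_1 − M_2 = 6.492 − (2.418) = 4.074; smaller M is more luminous → Star 2.
L ratio = 10^(0.4 |ΔM|) = 10^1.629 = 42.61

Star 2 is more luminous, by a factor of 42.6.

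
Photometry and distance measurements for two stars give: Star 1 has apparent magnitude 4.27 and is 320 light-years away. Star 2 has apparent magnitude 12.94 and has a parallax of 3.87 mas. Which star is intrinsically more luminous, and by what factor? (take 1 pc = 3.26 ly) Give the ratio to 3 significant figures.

Star 1 is more luminous, by a factor of 424.

Star 1: d = 320 ly / 3.26 = 98.16 pc
Star 1: M = m − 5 log₁₀ d + 5 = 4.27 − 5·1.9919 + 5 = -0.690
Star 2: p = 3.87 mas = 3.87×10^-3″ → d = 1/p = 258.4 pc
Star 2: M = m − 5 log₁₀ d + 5 = 12.94 − 5·2.4123 + 5 = 5.879
ΔM = M_1 − M_2 = -0.690 − (5.879) = -6.568; smaller M is more luminous → Star 1.
L ratio = 10^(0.4 |ΔM|) = 10^2.627 = 423.9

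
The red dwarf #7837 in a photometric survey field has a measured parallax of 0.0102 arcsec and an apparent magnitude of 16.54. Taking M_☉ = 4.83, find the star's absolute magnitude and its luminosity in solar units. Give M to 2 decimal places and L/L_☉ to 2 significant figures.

M ≈ 11.58; L/L_☉ ≈ 2.0×10^-3

d = 1/p = 1/0.0102″ = 98.04 pc
M = m − 5 log₁₀ d + 5 = 16.54 − 5·1.9914 + 5 = 11.583
M − M_☉ = 11.583 − 4.83 = 6.753
L/L_☉ = 10^(−0.4 × 6.753) = 1.990×10^-3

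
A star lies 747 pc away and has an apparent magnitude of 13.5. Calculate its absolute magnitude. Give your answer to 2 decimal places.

5 log₁₀(d/10 pc) = 5 log₁₀(747.0) − 5 = 9.367
M = m − 5 log₁₀(d/10) = 13.5 − 9.367 = 4.133

M ≈ 4.13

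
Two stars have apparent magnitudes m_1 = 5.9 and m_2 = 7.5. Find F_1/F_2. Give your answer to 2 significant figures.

F_1/F_2 ≈ 4.4

Δm = 5.9 − (7.5) = -1.6
Flux ratio = 10^(−0.4 Δm) = 10^(−0.4 × -1.6) = 10^0.640 = 4.365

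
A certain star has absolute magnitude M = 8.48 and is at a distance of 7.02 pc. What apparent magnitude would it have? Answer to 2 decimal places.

m ≈ 7.71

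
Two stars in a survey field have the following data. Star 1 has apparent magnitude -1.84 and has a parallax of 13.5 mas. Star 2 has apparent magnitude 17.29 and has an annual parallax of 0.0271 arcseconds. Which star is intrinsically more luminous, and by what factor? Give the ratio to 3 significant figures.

Star 1 is more luminous, by a factor of 1.81×10^8.

Star 1: p = 13.5 mas = 0.0135″ → d = 1/p = 74.07 pc
Star 1: M = m − 5 log₁₀ d + 5 = -1.84 − 5·1.8697 + 5 = -6.188
Star 2: d = 1/p = 1/0.0271″ = 36.90 pc
Star 2: M = m − 5 log₁₀ d + 5 = 17.29 − 5·1.5670 + 5 = 14.455
ΔM = M_1 − M_2 = -6.188 − (14.455) = -20.643; smaller M is more luminous → Star 1.
L ratio = 10^(0.4 |ΔM|) = 10^8.257 = 1.808×10^8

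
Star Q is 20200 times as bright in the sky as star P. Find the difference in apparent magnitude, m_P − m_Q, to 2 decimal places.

m_P − m_Q ≈ 10.76

Pogson: Δm = −2.5 log₁₀(ratio) = −2.5 log₁₀(20200) = −2.5 × 4.3054 = -10.763
Star Q is brighter so has the smaller magnitude: m_P − m_Q is positive.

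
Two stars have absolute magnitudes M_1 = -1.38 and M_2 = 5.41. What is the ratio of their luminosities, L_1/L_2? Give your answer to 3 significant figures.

ΔM = M_1 − M_2 = -6.79
L_1/L_2 = 10^(−0.4 ΔM) = 10^2.716 = 520.0

L_1/L_2 ≈ 520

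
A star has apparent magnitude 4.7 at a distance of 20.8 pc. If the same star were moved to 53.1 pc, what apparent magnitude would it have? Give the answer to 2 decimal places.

m ≈ 6.74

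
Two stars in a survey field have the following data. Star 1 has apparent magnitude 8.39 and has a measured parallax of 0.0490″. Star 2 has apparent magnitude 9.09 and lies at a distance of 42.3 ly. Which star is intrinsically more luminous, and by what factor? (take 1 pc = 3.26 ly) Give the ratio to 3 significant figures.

Star 1 is more luminous, by a factor of 4.71.

Star 1: d = 1/p = 1/0.0490″ = 20.41 pc
Star 1: M = m − 5 log₁₀ d + 5 = 8.39 − 5·1.3098 + 5 = 6.841
Star 2: d = 42.3 ly / 3.26 = 12.98 pc
Star 2: M = m − 5 log₁₀ d + 5 = 9.09 − 5·1.1131 + 5 = 8.524
ΔM = M_1 − M_2 = 6.841 − (8.524) = -1.683; smaller M is more luminous → Star 1.
L ratio = 10^(0.4 |ΔM|) = 10^0.673 = 4.714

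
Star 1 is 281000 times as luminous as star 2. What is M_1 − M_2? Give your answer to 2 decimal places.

M_1 − M_2 ≈ -13.62

Pogson: ΔM = −2.5 log₁₀(ratio) = −2.5 log₁₀(281000) = −2.5 × 5.4487 = -13.622
Star 1 is brighter, so it has the smaller magnitude: the difference is negative.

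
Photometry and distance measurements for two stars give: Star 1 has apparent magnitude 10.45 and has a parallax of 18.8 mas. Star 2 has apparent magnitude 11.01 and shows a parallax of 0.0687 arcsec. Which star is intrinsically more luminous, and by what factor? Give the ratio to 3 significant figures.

Star 1 is more luminous, by a factor of 22.4.

Star 1: p = 18.8 mas = 0.0188″ → d = 1/p = 53.19 pc
Star 1: M = m − 5 log₁₀ d + 5 = 10.45 − 5·1.7258 + 5 = 6.821
Star 2: d = 1/p = 1/0.0687″ = 14.56 pc
Star 2: M = m − 5 log₁₀ d + 5 = 11.01 − 5·1.1630 + 5 = 10.195
ΔM = M_1 − M_2 = 6.821 − (10.195) = -3.374; smaller M is more luminous → Star 1.
L ratio = 10^(0.4 |ΔM|) = 10^1.350 = 22.37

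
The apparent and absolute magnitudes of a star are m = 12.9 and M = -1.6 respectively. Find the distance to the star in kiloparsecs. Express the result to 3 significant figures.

d ≈ 7.94 kpc

Distance modulus: m − M = 12.9 − (-1.6) = 14.500
m − M = 5 log₁₀ d − 5
log₁₀ d = (m − M)/5 + 1 = 3.9000
d = 10^3.9000 = 7943 pc
= 7.943 kpc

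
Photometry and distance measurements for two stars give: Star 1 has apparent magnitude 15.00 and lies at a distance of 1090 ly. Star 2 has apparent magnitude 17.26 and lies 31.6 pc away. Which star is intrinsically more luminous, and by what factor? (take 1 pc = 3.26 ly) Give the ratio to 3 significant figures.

Star 1: d = 1090 ly / 3.26 = 334.4 pc
Star 1: M = m − 5 log₁₀ d + 5 = 15.00 − 5·2.5242 + 5 = 7.379
Star 2: M = m − 5 log₁₀ d + 5 = 17.26 − 5·1.4997 + 5 = 14.762
ΔM = M_1 − M_2 = 7.379 − (14.762) = -7.383; smaller M is more luminous → Star 1.
L ratio = 10^(0.4 |ΔM|) = 10^2.953 = 897.5

Star 1 is more luminous, by a factor of 898.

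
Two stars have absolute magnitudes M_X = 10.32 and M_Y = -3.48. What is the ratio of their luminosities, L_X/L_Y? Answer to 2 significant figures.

ΔM = M_X − M_Y = 13.80
L_X/L_Y = 10^(−0.4 ΔM) = 10^-5.520 = 3.020×10^-6

L_X/L_Y ≈ 3.0×10^-6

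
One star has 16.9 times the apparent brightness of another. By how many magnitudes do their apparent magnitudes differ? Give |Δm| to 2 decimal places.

|Δm| ≈ 3.07

Pogson: Δm = −2.5 log₁₀(ratio) = −2.5 log₁₀(16.9) = −2.5 × 1.2279 = -3.070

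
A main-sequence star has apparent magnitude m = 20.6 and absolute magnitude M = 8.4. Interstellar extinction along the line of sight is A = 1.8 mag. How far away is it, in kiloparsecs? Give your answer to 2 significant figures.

d ≈ 1.2 kpc

m − M = 5 log₁₀(d/10 pc) + A  ⇒  20.6 − (8.4) − 1.8 = 5 log₁₀(d/10)
10.400 = 5 log₁₀(d/10)
log₁₀ d = (m − M − A)/5 + 1 = 3.0800
d = 10^3.0800 = 1202 pc
= 1.202 kpc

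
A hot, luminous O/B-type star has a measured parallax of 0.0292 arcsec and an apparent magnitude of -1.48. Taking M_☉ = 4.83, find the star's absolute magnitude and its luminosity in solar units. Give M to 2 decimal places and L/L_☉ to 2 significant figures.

d = 1/p = 1/0.0292″ = 34.25 pc
M = m − 5 log₁₀ d + 5 = -1.48 − 5·1.5346 + 5 = -4.153
M − M_☉ = -4.153 − 4.83 = -8.983
L/L_☉ = 10^(−0.4 × -8.983) = 3920

M ≈ -4.15; L/L_☉ ≈ 3900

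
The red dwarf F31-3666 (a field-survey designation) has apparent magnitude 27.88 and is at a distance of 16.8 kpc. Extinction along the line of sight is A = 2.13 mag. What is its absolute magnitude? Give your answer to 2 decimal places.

M ≈ 9.62

d = 16.8 kpc = 16800 pc
5 log₁₀(d/10 pc) = 5 log₁₀(16800) − 5 = 16.127
M = m − 5 log₁₀(d/10) − A = 27.88 − 16.127 − 2.13 = 9.623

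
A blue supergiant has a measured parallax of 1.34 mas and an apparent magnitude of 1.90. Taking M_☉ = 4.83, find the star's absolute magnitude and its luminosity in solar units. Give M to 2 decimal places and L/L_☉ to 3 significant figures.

d = 1/p = 1000/1.34 mas = 746.3 pc
M = m − 5 log₁₀ d + 5 = 1.90 − 5·2.8729 + 5 = -7.464
M − M_☉ = -7.464 − 4.83 = -12.294
L/L_☉ = 10^(−0.4 × -12.294) = 82750

M ≈ -7.46; L/L_☉ ≈ 82800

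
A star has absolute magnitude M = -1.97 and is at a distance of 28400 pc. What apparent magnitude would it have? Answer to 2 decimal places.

m = M + 5 log₁₀ d − 5 = -1.97 + 5·4.4533 − 5 = 15.297

m ≈ 15.30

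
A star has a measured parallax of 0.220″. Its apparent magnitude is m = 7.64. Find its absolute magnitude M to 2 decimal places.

M ≈ 9.35

d = 1/p = 1/0.220″ = 4.545 pc
5 log₁₀(d/10 pc) = 5 log₁₀(4.545) − 5 = -1.712
M = m − 5 log₁₀(d/10) = 7.64 + 1.712 = 9.352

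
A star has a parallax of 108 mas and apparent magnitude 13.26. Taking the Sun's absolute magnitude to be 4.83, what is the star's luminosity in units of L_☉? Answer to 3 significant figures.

L/L_☉ ≈ 3.64×10^-4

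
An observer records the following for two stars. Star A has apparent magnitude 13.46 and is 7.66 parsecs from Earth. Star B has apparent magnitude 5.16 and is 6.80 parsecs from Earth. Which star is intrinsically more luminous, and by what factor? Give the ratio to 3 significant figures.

Star A: M = m − 5 log₁₀ d + 5 = 13.46 − 5·0.8842 + 5 = 14.039
Star B: M = m − 5 log₁₀ d + 5 = 5.16 − 5·0.8325 + 5 = 5.997
ΔM = M_A − M_B = 14.039 − (5.997) = 8.041; smaller M is more luminous → Star B.
L ratio = 10^(0.4 |ΔM|) = 10^3.217 = 1646

Star B is more luminous, by a factor of 1650.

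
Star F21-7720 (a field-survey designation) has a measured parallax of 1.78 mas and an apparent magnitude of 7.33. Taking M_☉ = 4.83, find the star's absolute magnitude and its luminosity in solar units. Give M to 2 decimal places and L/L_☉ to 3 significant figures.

M ≈ -1.42; L/L_☉ ≈ 316

d = 1/p = 1000/1.78 mas = 561.8 pc
M = m − 5 log₁₀ d + 5 = 7.33 − 5·2.7496 + 5 = -1.418
M − M_☉ = -1.418 − 4.83 = -6.248
L/L_☉ = 10^(−0.4 × -6.248) = 315.6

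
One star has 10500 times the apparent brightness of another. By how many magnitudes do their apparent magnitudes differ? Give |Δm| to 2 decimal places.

Pogson: Δm = −2.5 log₁₀(ratio) = −2.5 log₁₀(10500) = −2.5 × 4.0212 = -10.053

|Δm| ≈ 10.05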